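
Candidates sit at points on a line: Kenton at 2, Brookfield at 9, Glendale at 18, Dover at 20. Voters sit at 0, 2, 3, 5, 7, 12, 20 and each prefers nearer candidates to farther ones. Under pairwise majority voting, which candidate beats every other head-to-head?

Kenton

With single-peaked preferences on a line, the Condorcet winner is the candidate closest to the median voter.
The median voter (position 5) is closest to Kenton at 2.
Check: Kenton vs Dover — voters closer to Kenton: 5 of 7.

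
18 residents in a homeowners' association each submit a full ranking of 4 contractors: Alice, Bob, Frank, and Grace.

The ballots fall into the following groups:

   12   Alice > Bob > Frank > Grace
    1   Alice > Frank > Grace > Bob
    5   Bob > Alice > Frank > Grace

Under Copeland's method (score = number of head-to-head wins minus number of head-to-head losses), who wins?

Pairwise results:
  Alice vs Bob: Alice wins 13–5.
  Alice vs Frank: Alice wins 18–0.
  Alice vs Grace: Alice wins 18–0.
  Bob vs Frank: Bob wins 17–1.
  Bob vs Grace: Bob wins 17–1.
  Frank vs Grace: Frank wins 18–0.
Copeland scores (wins − losses):
  Alice: 3 − 0 = 3
  Bob: 2 − 1 = 1
  Frank: 1 − 2 = -1
  Grace: 0 − 3 = -3
Alice has the best Copeland score.

Alice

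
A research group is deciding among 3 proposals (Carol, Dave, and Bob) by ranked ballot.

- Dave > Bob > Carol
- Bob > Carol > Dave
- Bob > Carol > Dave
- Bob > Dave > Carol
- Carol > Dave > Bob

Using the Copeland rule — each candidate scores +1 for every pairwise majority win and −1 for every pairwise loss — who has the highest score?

Bob

Pairwise results:
  Carol vs Dave: Carol wins 3–2.
  Carol vs Bob: Bob wins 4–1.
  Dave vs Bob: Bob wins 3–2.
Copeland scores (wins − losses):
  Carol: 1 − 1 = 0
  Dave: 0 − 2 = -2
  Bob: 2 − 0 = 2
Bob has the best Copeland score.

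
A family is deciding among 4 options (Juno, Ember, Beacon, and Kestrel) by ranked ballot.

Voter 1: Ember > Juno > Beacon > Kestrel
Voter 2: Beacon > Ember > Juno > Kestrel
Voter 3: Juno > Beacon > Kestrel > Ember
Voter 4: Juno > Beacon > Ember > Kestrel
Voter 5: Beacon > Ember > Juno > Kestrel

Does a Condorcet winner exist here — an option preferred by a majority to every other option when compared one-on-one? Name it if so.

There is no Condorcet winner

Head-to-head results (5 voters total):
Juno vs Ember: Ember wins 3–2.
Juno vs Beacon: Juno wins 3–2.
Juno vs Kestrel: Juno wins 5–0.
Ember vs Beacon: Beacon wins 4–1.
Ember vs Kestrel: Ember wins 4–1.
Beacon vs Kestrel: Beacon wins 5–0.
No candidate beats all others: Juno beats Beacon beats Ember beats Juno, a majority cycle.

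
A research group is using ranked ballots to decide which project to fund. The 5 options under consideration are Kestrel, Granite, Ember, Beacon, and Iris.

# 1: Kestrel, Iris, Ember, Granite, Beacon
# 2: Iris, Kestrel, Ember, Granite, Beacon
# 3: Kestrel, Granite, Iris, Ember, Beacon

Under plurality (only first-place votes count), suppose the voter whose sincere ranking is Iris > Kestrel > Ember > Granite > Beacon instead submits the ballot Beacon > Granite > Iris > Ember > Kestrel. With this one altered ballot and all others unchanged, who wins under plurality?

First-place totals with the altered ballot: Kestrel 2, Granite 0, Ember 0, Beacon 1, Iris 0.
The winner is unchanged: still Kestrel.

Kestrel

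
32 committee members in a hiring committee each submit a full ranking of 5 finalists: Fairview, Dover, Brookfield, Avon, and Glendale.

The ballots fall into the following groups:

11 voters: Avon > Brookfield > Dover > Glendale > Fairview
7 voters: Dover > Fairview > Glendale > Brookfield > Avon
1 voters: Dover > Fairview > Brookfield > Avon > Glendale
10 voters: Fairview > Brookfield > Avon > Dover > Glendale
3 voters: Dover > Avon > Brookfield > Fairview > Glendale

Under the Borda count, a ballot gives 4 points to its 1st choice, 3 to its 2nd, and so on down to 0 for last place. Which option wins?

Borda scores:
  Fairview: 11·0 + 7·3 + 3 + 10·4 + 3·1 = 67
  Dover: 11·2 + 7·4 + 4 + 10·1 + 3·4 = 76
  Brookfield: 11·3 + 7·1 + 2 + 10·3 + 3·2 = 78
  Avon: 11·4 + 7·0 + 1 + 10·2 + 3·3 = 74
  Glendale: 11·1 + 7·2 + 0 + 10·0 + 3·0 = 25
Brookfield has the highest total.

Brookfield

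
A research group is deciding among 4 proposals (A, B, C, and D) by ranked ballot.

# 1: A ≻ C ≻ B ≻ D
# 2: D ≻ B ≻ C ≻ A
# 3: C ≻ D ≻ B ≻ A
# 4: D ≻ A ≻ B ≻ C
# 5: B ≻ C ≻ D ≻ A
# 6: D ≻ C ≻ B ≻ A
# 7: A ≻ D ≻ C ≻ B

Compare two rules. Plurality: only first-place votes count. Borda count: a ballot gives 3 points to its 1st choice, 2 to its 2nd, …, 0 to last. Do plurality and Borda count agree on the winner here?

Yes

Plurality first-place counts: A 2, B 1, C 1, D 3 → D.
Borda totals: A 8, B 9, C 11, D 14 → D.
The two rules agree on D.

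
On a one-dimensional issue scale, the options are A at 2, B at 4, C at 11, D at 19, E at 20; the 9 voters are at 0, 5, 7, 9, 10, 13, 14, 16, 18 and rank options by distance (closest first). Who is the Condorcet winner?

With single-peaked preferences on a line, the Condorcet winner is the candidate closest to the median voter.
The median voter (position 10) is closest to C at 11.
Check: C vs E — voters closer to C: 7 of 9.

C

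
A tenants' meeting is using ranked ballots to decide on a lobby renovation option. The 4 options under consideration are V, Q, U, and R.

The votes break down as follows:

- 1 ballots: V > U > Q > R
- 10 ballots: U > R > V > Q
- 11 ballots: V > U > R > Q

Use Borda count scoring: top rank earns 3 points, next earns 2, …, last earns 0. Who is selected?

Borda scores:
  V: 3 + 10·1 + 11·3 = 46
  Q: 1 + 10·0 + 11·0 = 1
  U: 2 + 10·3 + 11·2 = 54
  R: 0 + 10·2 + 11·1 = 31
U has the highest total.

U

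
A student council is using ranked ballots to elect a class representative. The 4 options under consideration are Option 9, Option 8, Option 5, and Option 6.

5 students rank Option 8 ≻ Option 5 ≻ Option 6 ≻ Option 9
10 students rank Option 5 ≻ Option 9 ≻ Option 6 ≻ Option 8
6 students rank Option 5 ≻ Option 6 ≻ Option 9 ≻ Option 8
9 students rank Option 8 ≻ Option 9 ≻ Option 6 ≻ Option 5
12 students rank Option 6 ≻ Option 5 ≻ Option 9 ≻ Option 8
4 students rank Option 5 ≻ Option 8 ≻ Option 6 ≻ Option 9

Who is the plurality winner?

First-place vote totals:
  Option 9: 0
  Option 8: 14
  Option 5: 20
  Option 6: 12
Option 5 has the most first-place votes.

Option 5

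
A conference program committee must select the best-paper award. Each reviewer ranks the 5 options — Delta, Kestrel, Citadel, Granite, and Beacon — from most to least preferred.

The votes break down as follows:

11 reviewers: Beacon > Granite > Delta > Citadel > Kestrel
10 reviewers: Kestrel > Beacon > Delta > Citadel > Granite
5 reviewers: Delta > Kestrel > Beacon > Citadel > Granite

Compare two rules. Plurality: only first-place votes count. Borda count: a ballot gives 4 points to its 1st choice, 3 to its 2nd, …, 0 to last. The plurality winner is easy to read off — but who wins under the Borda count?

Plurality first-place counts: Delta 5, Kestrel 10, Citadel 0, Granite 0, Beacon 11 → Beacon.
Borda totals: Delta 62, Kestrel 55, Citadel 26, Granite 33, Beacon 84 → Beacon.

Beacon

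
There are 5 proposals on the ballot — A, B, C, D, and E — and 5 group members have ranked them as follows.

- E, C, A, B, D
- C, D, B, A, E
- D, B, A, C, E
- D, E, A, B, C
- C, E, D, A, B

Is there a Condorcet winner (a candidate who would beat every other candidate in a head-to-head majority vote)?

Head-to-head results (5 voters total):
A vs B: A wins 3–2.
A vs C: C wins 3–2.
A vs D: D wins 4–1.
A vs E: E wins 3–2.
B vs C: C wins 3–2.
B vs D: D wins 4–1.
B vs E: E wins 3–2.
C vs D: C wins 3–2.
C vs E: C wins 3–2.
D vs E: D wins 3–2.
C beats each rival — A (3–2), B (3–2), D (3–2), E (3–2) — so C is the Condorcet winner.

Yes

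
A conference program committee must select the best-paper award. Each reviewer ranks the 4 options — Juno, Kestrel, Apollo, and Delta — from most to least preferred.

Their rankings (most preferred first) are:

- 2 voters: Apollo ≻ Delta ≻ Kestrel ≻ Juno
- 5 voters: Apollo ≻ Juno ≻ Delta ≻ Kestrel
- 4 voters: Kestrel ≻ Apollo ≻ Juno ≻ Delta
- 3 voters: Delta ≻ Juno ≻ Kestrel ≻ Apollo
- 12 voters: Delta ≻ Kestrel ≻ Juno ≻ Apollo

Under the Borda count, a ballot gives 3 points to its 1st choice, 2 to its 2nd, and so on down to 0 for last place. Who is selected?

Delta

Borda scores:
  Juno: 2·0 + 5·2 + 4·1 + 3·2 + 12·1 = 32
  Kestrel: 2·1 + 5·0 + 4·3 + 3·1 + 12·2 = 41
  Apollo: 2·3 + 5·3 + 4·2 + 3·0 + 12·0 = 29
  Delta: 2·2 + 5·1 + 4·0 + 3·3 + 12·3 = 54
Delta has the highest total.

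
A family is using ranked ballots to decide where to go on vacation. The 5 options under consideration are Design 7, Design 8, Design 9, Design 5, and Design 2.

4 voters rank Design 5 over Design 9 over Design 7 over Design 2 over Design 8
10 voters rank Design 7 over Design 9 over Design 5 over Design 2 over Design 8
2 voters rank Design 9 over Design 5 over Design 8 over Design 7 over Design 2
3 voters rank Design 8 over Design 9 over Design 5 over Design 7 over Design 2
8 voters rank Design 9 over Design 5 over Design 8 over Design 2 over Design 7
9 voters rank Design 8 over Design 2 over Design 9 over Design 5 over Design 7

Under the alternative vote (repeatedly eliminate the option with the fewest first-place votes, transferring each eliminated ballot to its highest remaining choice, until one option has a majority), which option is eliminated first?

Round 1: Design 8 12, Design 7 10, Design 9 10, Design 5 4, Design 2 0. Design 2 has the fewest and is eliminated.
Round 2: Design 8 12, Design 7 10, Design 9 10, Design 5 4. Design 5 has the fewest and is eliminated.
Round 3: Design 9 14, Design 8 12, Design 7 10. Design 7 has the fewest and is eliminated.
Round 4: Design 9 24, Design 8 12. Design 9 has a majority.

Design 2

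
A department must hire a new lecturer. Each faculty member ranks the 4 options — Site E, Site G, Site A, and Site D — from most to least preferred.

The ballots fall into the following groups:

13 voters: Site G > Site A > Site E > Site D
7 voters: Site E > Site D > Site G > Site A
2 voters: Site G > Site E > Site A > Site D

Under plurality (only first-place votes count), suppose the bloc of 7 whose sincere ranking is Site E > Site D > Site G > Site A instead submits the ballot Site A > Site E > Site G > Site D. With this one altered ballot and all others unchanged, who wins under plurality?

Site G

First-place totals with the altered ballot: Site E 0, Site G 15, Site A 7, Site D 0.
The winner is unchanged: still Site G.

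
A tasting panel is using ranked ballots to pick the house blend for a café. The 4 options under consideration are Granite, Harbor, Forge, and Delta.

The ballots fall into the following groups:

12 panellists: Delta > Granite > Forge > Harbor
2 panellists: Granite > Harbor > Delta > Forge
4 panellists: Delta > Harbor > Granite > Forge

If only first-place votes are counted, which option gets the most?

Delta

First-place vote totals:
  Granite: 2
  Harbor: 0
  Forge: 0
  Delta: 16
Delta has the most first-place votes.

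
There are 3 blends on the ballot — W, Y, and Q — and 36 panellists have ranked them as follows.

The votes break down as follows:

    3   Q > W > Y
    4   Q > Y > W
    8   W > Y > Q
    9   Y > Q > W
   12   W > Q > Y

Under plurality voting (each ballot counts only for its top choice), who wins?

First-place vote totals:
  W: 20
  Y: 9
  Q: 7
W has the most first-place votes.

W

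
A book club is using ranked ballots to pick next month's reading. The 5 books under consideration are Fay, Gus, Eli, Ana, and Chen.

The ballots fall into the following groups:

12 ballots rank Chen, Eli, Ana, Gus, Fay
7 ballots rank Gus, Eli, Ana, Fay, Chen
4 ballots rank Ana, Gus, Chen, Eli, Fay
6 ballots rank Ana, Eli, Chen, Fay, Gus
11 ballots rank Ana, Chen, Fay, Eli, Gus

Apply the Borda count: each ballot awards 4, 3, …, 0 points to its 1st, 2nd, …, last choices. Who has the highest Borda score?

Ana

Borda scores:
  Fay: 12·0 + 7·1 + 4·0 + 6·1 + 11·2 = 35
  Gus: 12·1 + 7·4 + 4·3 + 6·0 + 11·0 = 52
  Eli: 12·3 + 7·3 + 4·1 + 6·3 + 11·1 = 90
  Ana: 12·2 + 7·2 + 4·4 + 6·4 + 11·4 = 122
  Chen: 12·4 + 7·0 + 4·2 + 6·2 + 11·3 = 101
Ana has the highest total.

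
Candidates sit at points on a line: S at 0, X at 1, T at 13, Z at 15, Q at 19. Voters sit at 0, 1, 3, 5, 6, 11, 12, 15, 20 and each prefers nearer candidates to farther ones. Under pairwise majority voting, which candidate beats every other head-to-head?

With single-peaked preferences on a line, the Condorcet winner is the candidate closest to the median voter.
The median voter (position 6) is closest to X at 1.
Check: X vs T — voters closer to X: 5 of 9.

X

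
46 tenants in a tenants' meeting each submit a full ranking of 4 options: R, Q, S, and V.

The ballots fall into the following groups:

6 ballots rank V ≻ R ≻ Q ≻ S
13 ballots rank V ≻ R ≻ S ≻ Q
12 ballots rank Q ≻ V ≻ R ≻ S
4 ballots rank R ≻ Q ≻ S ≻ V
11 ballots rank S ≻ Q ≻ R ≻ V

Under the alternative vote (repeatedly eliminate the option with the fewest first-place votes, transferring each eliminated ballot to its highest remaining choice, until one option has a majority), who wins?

Q

Round 1: V 19, Q 12, S 11, R 4. R has the fewest and is eliminated.
Round 2: V 19, Q 16, S 11. S has the fewest and is eliminated.
Round 3: Q 27, V 19. Q has a majority.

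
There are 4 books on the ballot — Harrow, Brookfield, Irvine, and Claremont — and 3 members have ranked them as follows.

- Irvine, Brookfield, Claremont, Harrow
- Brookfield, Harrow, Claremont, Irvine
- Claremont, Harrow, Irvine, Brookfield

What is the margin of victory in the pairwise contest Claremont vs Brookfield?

Ballots ranking Claremont above Brookfield: 1.
Ballots ranking Brookfield above Claremont: 2.
Brookfield wins 2–1, a margin of 1.

1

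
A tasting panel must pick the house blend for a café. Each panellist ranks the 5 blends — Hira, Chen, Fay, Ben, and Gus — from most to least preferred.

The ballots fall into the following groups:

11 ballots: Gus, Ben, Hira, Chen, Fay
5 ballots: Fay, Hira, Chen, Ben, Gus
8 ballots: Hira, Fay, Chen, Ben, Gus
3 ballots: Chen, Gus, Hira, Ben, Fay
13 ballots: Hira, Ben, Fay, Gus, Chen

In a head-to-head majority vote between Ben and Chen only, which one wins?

Ben

Ballots ranking Ben above Chen: 11+13 = 24.
Ballots ranking Chen above Ben: 5+8+3 = 16.
Ben wins the head-to-head, 24–16.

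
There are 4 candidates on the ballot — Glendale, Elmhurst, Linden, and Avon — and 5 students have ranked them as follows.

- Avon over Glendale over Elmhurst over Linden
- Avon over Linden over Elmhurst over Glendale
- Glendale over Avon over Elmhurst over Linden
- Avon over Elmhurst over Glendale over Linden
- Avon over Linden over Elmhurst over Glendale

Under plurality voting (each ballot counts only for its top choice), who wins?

First-place vote totals:
  Glendale: 1
  Elmhurst: 0
  Linden: 0
  Avon: 4
Avon has the most first-place votes.

Avon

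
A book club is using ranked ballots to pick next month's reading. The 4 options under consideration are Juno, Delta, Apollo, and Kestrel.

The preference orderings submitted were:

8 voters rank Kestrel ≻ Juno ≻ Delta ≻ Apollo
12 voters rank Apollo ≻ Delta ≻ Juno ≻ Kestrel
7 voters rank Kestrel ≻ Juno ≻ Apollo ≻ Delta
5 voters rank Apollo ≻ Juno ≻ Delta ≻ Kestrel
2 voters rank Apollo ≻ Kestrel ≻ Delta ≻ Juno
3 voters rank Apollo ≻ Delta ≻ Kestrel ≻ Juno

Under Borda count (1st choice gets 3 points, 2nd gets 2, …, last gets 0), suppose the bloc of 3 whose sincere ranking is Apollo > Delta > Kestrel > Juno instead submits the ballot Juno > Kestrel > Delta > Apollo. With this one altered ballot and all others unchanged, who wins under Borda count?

Apollo

Borda totals with the altered ballot: Juno 61, Delta 42, Apollo 64, Kestrel 55.
The winner is unchanged: still Apollo.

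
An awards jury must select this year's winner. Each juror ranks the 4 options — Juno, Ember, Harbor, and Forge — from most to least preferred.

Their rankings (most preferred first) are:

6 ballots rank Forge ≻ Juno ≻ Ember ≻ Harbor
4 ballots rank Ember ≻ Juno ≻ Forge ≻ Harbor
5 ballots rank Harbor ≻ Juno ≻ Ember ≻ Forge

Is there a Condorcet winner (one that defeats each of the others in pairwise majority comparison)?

Yes

Head-to-head results (15 voters total):
Juno vs Ember: Juno wins 11–4.
Juno vs Harbor: Juno wins 10–5.
Juno vs Forge: Juno wins 9–6.
Ember vs Harbor: Ember wins 10–5.
Ember vs Forge: Ember wins 9–6.
Harbor vs Forge: Forge wins 10–5.
Juno beats each rival — Ember (11–4), Harbor (10–5), Forge (9–6) — so Juno is the Condorcet winner.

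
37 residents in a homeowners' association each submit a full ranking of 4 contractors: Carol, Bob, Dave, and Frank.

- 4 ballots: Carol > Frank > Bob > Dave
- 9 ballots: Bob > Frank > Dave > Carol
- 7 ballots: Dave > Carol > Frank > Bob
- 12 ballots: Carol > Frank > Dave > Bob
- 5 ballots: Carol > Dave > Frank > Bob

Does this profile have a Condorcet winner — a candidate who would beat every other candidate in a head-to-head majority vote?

Yes

Head-to-head results (37 voters total):
Carol vs Bob: Carol wins 28–9.
Carol vs Dave: Carol wins 21–16.
Carol vs Frank: Carol wins 28–9.
Bob vs Dave: Dave wins 24–13.
Bob vs Frank: Frank wins 28–9.
Dave vs Frank: Frank wins 25–12.
Carol beats each rival — Bob (28–9), Dave (21–16), Frank (28–9) — so Carol is the Condorcet winner.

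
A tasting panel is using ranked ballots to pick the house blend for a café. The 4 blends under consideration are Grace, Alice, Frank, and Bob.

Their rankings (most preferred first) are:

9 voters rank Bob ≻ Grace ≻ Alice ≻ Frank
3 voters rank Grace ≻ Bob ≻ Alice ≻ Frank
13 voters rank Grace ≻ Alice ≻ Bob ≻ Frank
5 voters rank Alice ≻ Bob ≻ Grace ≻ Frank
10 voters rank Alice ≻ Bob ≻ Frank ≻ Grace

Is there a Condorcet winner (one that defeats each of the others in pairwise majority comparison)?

No

Head-to-head results (40 voters total):
Grace vs Alice: Grace wins 25–15.
Grace vs Frank: Grace wins 30–10.
Grace vs Bob: Bob wins 24–16.
Alice vs Frank: Alice wins 40–0.
Alice vs Bob: Alice wins 28–12.
Frank vs Bob: Bob wins 40–0.
No candidate beats all others: Grace beats Alice beats Bob beats Grace, a majority cycle.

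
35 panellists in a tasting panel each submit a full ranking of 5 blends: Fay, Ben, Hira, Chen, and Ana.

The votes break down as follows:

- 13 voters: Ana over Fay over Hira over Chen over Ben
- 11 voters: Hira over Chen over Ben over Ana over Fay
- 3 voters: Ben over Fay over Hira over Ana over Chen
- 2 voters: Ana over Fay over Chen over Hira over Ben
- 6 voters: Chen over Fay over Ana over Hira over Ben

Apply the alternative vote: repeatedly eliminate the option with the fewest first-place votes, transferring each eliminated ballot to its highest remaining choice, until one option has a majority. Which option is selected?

Round 1: Ana 15, Hira 11, Chen 6, Ben 3, Fay 0. Fay has the fewest and is eliminated.
Round 2: Ana 15, Hira 11, Chen 6, Ben 3. Ben has the fewest and is eliminated.
Round 3: Ana 15, Hira 14, Chen 6. Chen has the fewest and is eliminated.
Round 4: Ana 21, Hira 14. Ana has a majority.

Ana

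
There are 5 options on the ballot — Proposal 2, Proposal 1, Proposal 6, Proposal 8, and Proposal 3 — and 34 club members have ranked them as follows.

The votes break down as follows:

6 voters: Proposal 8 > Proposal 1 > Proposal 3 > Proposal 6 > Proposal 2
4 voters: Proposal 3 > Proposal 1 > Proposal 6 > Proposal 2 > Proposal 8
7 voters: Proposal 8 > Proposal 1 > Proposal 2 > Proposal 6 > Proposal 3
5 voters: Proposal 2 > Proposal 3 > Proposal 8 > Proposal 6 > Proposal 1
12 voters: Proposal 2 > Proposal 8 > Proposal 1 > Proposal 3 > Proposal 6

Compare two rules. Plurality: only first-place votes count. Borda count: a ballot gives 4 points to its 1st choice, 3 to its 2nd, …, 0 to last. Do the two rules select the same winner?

No

Plurality first-place counts: Proposal 2 17, Proposal 1 0, Proposal 6 0, Proposal 8 13, Proposal 3 4 → Proposal 2.
Borda totals: Proposal 2 86, Proposal 1 75, Proposal 6 26, Proposal 8 98, Proposal 3 55 → Proposal 8.
The two rules disagree: plurality picks Proposal 2, Borda picks Proposal 8.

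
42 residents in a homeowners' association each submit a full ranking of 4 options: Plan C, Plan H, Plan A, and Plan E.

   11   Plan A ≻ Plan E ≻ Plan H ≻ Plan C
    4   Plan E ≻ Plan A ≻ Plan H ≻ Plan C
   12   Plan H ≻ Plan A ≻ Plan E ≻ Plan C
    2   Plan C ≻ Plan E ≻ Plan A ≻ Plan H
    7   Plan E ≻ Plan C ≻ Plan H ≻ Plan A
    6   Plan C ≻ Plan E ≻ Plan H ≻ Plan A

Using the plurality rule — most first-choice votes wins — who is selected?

Plan H

First-place vote totals:
  Plan C: 8
  Plan H: 12
  Plan A: 11
  Plan E: 11
Plan H has the most first-place votes.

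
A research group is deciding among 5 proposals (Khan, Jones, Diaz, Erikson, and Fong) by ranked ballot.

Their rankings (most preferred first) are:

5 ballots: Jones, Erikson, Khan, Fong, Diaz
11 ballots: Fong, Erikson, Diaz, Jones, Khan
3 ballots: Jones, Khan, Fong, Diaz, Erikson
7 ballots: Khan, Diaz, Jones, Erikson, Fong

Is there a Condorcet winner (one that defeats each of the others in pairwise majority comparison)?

Head-to-head results (26 voters total):
Khan vs Jones: Jones wins 19–7.
Khan vs Diaz: Khan wins 15–11.
Khan vs Erikson: Erikson wins 16–10.
Khan vs Fong: Khan wins 15–11.
Jones vs Diaz: Diaz wins 18–8.
Jones vs Erikson: Jones wins 15–11.
Jones vs Fong: Jones wins 15–11.
Diaz vs Erikson: Erikson wins 16–10.
Diaz vs Fong: Fong wins 19–7.
Erikson vs Fong: Fong wins 14–12.
No candidate beats all others: Khan beats Diaz beats Jones beats Khan, a majority cycle.

No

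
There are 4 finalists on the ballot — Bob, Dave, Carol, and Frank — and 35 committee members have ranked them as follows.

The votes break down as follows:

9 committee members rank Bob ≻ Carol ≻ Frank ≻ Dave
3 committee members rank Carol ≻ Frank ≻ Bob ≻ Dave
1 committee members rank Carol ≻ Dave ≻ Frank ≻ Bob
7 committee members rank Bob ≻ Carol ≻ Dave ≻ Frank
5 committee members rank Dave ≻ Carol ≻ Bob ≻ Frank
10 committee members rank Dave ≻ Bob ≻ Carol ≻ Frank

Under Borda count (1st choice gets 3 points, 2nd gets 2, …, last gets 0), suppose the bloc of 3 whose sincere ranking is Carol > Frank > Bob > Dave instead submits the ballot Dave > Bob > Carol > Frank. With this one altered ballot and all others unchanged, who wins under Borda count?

Borda totals with the altered ballot: Bob 79, Dave 63, Carol 58, Frank 10.
The winner is unchanged: still Bob.

Bob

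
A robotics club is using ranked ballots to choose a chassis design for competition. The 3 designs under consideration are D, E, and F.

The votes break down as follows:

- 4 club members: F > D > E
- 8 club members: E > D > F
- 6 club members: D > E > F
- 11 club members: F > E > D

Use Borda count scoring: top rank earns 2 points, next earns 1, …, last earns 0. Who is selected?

Borda scores:
  D: 4·1 + 8·1 + 6·2 + 11·0 = 24
  E: 4·0 + 8·2 + 6·1 + 11·1 = 33
  F: 4·2 + 8·0 + 6·0 + 11·2 = 30
E has the highest total.

E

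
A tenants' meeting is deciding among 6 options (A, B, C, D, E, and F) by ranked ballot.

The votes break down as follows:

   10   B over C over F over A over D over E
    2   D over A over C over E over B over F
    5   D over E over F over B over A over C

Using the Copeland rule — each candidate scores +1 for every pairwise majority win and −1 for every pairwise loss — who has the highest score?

Pairwise results:
  A vs B: B wins 15–2.
  A vs C: C wins 10–7.
  A vs D: A wins 10–7.
  A vs E: A wins 12–5.
  A vs F: F wins 15–2.
  B vs C: B wins 15–2.
  B vs D: B wins 10–7.
  B vs E: B wins 10–7.
  B vs F: B wins 12–5.
  C vs D: C wins 10–7.
  C vs E: C wins 12–5.
  C vs F: C wins 12–5.
  D vs E: D wins 17–0.
  D vs F: F wins 10–7.
  E vs F: F wins 10–7.
Copeland scores (wins − losses):
  A: 2 − 3 = -1
  B: 5 − 0 = 5
  C: 4 − 1 = 3
  D: 1 − 4 = -3
  E: 0 − 5 = -5
  F: 3 − 2 = 1
B has the best Copeland score.

B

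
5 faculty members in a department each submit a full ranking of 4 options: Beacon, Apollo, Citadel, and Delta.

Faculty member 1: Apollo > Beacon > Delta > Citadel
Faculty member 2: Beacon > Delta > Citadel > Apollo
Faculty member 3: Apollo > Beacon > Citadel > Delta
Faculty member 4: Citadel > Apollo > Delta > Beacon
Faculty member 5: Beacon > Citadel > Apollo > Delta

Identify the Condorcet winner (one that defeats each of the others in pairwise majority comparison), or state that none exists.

None — there is no Condorcet winner

Head-to-head results (5 voters total):
Beacon vs Apollo: Apollo wins 3–2.
Beacon vs Citadel: Beacon wins 4–1.
Beacon vs Delta: Beacon wins 4–1.
Apollo vs Citadel: Citadel wins 3–2.
Apollo vs Delta: Apollo wins 4–1.
Citadel vs Delta: Citadel wins 3–2.
No candidate beats all others: Beacon beats Citadel beats Apollo beats Beacon, a majority cycle.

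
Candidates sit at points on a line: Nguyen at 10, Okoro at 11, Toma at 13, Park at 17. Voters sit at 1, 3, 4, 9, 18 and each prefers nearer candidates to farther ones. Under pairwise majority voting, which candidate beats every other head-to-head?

With single-peaked preferences on a line, the Condorcet winner is the candidate closest to the median voter.
The median voter (position 4) is closest to Nguyen at 10.
Check: Nguyen vs Park — voters closer to Nguyen: 4 of 5.

Nguyen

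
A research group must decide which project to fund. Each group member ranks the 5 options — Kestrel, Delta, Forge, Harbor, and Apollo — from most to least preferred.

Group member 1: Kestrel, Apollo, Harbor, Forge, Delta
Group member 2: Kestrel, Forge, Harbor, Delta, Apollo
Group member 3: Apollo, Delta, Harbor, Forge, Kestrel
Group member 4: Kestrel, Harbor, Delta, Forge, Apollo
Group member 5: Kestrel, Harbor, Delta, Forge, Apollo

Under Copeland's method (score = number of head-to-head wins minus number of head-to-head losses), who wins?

Kestrel

Pairwise results:
  Kestrel vs Delta: Kestrel wins 4–1.
  Kestrel vs Forge: Kestrel wins 4–1.
  Kestrel vs Harbor: Kestrel wins 4–1.
  Kestrel vs Apollo: Kestrel wins 4–1.
  Delta vs Forge: Delta wins 3–2.
  Delta vs Harbor: Harbor wins 4–1.
  Delta vs Apollo: Delta wins 3–2.
  Forge vs Harbor: Harbor wins 4–1.
  Forge vs Apollo: Forge wins 3–2.
  Harbor vs Apollo: Harbor wins 3–2.
Copeland scores (wins − losses):
  Kestrel: 4 − 0 = 4
  Delta: 2 − 2 = 0
  Forge: 1 − 3 = -2
  Harbor: 3 − 1 = 2
  Apollo: 0 − 4 = -4
Kestrel has the best Copeland score.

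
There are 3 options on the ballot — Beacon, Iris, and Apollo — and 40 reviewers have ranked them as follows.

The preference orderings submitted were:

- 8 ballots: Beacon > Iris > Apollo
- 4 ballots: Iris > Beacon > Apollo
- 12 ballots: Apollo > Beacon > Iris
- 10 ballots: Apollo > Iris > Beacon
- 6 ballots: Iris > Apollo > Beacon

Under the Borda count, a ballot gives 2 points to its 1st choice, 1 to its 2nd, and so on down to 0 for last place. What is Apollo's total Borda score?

50

Borda scores:
  Beacon: 8·2 + 4·1 + 12·1 + 10·0 + 6·0 = 32
  Iris: 8·1 + 4·2 + 12·0 + 10·1 + 6·2 = 38
  Apollo: 8·0 + 4·0 + 12·2 + 10·2 + 6·1 = 50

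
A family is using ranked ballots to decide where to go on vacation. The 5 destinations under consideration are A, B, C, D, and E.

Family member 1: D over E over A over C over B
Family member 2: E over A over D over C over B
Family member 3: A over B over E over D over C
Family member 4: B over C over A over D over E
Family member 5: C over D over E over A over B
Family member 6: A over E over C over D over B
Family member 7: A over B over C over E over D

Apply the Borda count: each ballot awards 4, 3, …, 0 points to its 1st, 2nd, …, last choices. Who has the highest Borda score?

A

Borda scores:
  A: 2 + 3 + 4 + 2 + 1 + 4 + 4 = 20
  B: 0 + 0 + 3 + 4 + 0 + 0 + 3 = 10
  C: 1 + 1 + 0 + 3 + 4 + 2 + 2 = 13
  D: 4 + 2 + 1 + 1 + 3 + 1 + 0 = 12
  E: 3 + 4 + 2 + 0 + 2 + 3 + 1 = 15
A has the highest total.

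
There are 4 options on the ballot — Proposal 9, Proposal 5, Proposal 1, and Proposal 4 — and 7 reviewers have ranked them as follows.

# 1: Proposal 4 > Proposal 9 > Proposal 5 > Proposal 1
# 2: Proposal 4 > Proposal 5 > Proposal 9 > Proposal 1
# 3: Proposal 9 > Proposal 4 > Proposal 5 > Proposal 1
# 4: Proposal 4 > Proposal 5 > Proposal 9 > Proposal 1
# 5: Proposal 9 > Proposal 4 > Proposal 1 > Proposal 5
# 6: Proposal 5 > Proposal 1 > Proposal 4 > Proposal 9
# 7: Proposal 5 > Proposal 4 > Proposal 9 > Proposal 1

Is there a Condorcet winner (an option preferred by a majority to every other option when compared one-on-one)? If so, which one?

Proposal 4

Head-to-head results (7 voters total):
Proposal 9 vs Proposal 5: Proposal 5 wins 4–3.
Proposal 9 vs Proposal 1: Proposal 9 wins 6–1.
Proposal 9 vs Proposal 4: Proposal 4 wins 5–2.
Proposal 5 vs Proposal 1: Proposal 5 wins 6–1.
Proposal 5 vs Proposal 4: Proposal 4 wins 5–2.
Proposal 1 vs Proposal 4: Proposal 4 wins 6–1.
Proposal 4 beats each rival — Proposal 9 (5–2), Proposal 5 (5–2), Proposal 1 (6–1) — so Proposal 4 is the Condorcet winner.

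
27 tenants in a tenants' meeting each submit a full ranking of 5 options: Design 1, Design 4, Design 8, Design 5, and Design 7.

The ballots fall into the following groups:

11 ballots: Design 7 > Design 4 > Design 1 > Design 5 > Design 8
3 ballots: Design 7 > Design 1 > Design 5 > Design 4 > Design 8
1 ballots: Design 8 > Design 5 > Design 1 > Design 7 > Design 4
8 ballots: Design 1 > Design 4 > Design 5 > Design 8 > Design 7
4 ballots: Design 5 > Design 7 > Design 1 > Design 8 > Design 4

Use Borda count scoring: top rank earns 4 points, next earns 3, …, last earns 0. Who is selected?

Borda scores:
  Design 1: 11·2 + 3·3 + 2 + 8·4 + 4·2 = 73
  Design 4: 11·3 + 3·1 + 0 + 8·3 + 4·0 = 60
  Design 8: 11·0 + 3·0 + 4 + 8·1 + 4·1 = 16
  Design 5: 11·1 + 3·2 + 3 + 8·2 + 4·4 = 52
  Design 7: 11·4 + 3·4 + 1 + 8·0 + 4·3 = 69
Design 1 has the highest total.

Design 1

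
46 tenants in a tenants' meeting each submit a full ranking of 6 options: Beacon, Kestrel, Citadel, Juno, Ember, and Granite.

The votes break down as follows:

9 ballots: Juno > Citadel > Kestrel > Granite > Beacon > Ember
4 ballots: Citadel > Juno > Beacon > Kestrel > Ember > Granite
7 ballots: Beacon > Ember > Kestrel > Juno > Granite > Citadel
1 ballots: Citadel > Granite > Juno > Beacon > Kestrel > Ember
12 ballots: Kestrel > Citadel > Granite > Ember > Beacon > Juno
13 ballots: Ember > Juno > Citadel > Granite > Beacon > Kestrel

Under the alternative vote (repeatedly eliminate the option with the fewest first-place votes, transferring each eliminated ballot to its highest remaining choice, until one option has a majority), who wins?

Round 1: Ember 13, Kestrel 12, Juno 9, Beacon 7, Citadel 5, Granite 0. Granite has the fewest and is eliminated.
Round 2: Ember 13, Kestrel 12, Juno 9, Beacon 7, Citadel 5. Citadel has the fewest and is eliminated.
Round 3: Juno 14, Ember 13, Kestrel 12, Beacon 7. Beacon has the fewest and is eliminated.
Round 4: Ember 20, Juno 14, Kestrel 12. Kestrel has the fewest and is eliminated.
Round 5: Ember 32, Juno 14. Ember has a majority.

Ember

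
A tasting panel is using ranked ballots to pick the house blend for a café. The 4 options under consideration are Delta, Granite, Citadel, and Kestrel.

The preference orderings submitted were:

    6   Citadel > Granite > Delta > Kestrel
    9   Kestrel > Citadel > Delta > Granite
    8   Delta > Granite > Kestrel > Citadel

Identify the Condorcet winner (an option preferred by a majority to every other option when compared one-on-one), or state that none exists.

Head-to-head results (23 voters total):
Delta vs Granite: Delta wins 17–6.
Delta vs Citadel: Citadel wins 15–8.
Delta vs Kestrel: Delta wins 14–9.
Granite vs Citadel: Citadel wins 15–8.
Granite vs Kestrel: Granite wins 14–9.
Citadel vs Kestrel: Kestrel wins 17–6.
No candidate beats all others: Delta beats Kestrel beats Citadel beats Delta, a majority cycle.

No Condorcet winner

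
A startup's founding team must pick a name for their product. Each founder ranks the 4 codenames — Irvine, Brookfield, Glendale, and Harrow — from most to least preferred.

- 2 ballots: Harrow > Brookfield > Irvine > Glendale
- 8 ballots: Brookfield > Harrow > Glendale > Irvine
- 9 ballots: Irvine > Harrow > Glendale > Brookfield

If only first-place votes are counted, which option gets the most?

First-place vote totals:
  Irvine: 9
  Brookfield: 8
  Glendale: 0
  Harrow: 2
Irvine has the most first-place votes.

Irvine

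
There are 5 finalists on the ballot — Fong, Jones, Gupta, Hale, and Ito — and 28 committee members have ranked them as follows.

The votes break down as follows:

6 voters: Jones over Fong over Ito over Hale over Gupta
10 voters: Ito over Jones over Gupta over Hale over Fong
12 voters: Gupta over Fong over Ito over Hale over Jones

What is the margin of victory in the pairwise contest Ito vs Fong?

8

Ballots ranking Ito above Fong: 10.
Ballots ranking Fong above Ito: 6+12 = 18.
Fong wins 18–10, a margin of 8.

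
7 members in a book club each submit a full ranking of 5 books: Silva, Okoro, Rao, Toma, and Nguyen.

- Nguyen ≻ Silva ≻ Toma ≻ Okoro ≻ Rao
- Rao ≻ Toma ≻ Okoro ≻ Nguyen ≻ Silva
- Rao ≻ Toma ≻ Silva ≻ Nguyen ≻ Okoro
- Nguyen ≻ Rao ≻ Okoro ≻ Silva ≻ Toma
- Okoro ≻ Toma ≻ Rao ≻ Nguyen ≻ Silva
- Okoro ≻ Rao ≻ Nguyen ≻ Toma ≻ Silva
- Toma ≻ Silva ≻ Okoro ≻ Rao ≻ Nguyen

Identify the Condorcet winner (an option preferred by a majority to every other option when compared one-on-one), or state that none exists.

None — there is no Condorcet winner

Head-to-head results (7 voters total):
Silva vs Okoro: Okoro wins 4–3.
Silva vs Rao: Rao wins 5–2.
Silva vs Toma: Toma wins 5–2.
Silva vs Nguyen: Nguyen wins 5–2.
Okoro vs Rao: Okoro wins 4–3.
Okoro vs Toma: Toma wins 4–3.
Okoro vs Nguyen: Okoro wins 4–3.
Rao vs Toma: Rao wins 4–3.
Rao vs Nguyen: Rao wins 5–2.
Toma vs Nguyen: Toma wins 4–3.
No candidate beats all others: Okoro beats Rao beats Toma beats Okoro, a majority cycle.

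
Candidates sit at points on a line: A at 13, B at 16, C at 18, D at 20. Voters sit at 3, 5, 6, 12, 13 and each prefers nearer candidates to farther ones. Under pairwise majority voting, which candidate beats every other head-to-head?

A

With single-peaked preferences on a line, the Condorcet winner is the candidate closest to the median voter.
The median voter (position 6) is closest to A at 13.
Check: A vs C — voters closer to A: 5 of 5.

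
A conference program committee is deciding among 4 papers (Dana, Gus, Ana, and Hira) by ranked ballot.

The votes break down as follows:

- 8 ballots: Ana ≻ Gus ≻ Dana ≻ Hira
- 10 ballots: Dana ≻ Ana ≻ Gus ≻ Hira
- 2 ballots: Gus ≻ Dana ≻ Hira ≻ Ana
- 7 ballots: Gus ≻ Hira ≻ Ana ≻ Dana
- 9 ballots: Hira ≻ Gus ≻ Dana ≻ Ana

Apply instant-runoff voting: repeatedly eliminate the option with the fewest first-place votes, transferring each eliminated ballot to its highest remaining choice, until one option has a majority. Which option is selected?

Round 1: Dana 10, Gus 9, Hira 9, Ana 8. Ana has the fewest and is eliminated.
Round 2: Gus 17, Dana 10, Hira 9. Hira has the fewest and is eliminated.
Round 3: Gus 26, Dana 10. Gus has a majority.

Gus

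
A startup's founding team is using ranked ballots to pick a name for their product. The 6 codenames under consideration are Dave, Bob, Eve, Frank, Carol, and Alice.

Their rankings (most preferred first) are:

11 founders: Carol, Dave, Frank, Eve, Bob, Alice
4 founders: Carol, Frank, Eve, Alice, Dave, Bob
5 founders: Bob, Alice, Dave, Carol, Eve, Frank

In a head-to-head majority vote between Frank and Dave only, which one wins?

Ballots ranking Frank above Dave: 4.
Ballots ranking Dave above Frank: 11+5 = 16.
Dave wins the head-to-head, 16–4.

Dave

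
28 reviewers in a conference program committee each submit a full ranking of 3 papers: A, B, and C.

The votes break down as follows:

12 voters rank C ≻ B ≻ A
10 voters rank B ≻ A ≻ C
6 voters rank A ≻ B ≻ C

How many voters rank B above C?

Ballots ranking B above C: 10+6 = 16.
Ballots ranking C above B: 12.
So 16 of 28 voters prefer B to C.

16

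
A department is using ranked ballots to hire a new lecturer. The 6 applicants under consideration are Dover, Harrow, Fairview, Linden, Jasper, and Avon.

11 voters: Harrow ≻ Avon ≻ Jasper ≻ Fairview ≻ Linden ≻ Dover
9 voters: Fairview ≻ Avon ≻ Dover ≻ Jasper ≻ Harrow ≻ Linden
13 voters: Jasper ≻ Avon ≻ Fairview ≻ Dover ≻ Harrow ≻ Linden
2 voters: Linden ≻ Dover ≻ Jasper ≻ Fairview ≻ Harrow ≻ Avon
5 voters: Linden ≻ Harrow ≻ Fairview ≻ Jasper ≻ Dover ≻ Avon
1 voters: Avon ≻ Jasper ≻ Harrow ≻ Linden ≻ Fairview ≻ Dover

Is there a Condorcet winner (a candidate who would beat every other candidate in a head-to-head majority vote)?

Head-to-head results (41 voters total):
Dover vs Harrow: Dover wins 24–17.
Dover vs Fairview: Fairview wins 39–2.
Dover vs Linden: Dover wins 22–19.
Dover vs Jasper: Jasper wins 30–11.
Dover vs Avon: Avon wins 34–7.
Harrow vs Fairview: Fairview wins 24–17.
Harrow vs Linden: Harrow wins 34–7.
Harrow vs Jasper: Jasper wins 25–16.
Harrow vs Avon: Avon wins 23–18.
Fairview vs Linden: Fairview wins 33–8.
Fairview vs Jasper: Jasper wins 27–14.
Fairview vs Avon: Avon wins 25–16.
Linden vs Jasper: Jasper wins 34–7.
Linden vs Avon: Avon wins 34–7.
Jasper vs Avon: Avon wins 21–20.
Avon beats each rival — Dover (34–7), Harrow (23–18), Fairview (25–16), Linden (34–7), Jasper (21–20) — so Avon is the Condorcet winner.

Yes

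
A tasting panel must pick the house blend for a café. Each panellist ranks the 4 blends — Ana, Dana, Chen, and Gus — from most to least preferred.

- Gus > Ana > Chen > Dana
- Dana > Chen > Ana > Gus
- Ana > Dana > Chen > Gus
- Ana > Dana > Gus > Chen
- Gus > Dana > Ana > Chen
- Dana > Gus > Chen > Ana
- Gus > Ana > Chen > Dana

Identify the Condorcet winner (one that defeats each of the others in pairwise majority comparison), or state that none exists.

There is no Condorcet winner

Head-to-head results (7 voters total):
Ana vs Dana: Ana wins 4–3.
Ana vs Chen: Ana wins 5–2.
Ana vs Gus: Gus wins 4–3.
Dana vs Chen: Dana wins 5–2.
Dana vs Gus: Dana wins 4–3.
Chen vs Gus: Gus wins 5–2.
No candidate beats all others: Ana beats Dana beats Gus beats Ana, a majority cycle.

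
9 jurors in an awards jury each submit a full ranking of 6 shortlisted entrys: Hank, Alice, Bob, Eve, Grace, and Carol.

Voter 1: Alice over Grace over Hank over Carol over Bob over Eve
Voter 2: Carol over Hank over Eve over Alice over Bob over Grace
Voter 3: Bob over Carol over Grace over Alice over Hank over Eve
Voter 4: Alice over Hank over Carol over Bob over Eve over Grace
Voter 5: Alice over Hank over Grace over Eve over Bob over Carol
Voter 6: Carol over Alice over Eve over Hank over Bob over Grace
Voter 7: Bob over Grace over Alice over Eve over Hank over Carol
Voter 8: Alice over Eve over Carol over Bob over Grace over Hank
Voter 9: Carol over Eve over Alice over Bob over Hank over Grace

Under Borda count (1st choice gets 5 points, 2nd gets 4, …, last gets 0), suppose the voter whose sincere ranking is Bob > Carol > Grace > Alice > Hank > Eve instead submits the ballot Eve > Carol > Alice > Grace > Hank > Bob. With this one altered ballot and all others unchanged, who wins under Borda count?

Borda totals with the altered ballot: Hank 20, Alice 35, Bob 15, Eve 24, Grace 14, Carol 27.
The winner is unchanged: still Alice.

Alice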